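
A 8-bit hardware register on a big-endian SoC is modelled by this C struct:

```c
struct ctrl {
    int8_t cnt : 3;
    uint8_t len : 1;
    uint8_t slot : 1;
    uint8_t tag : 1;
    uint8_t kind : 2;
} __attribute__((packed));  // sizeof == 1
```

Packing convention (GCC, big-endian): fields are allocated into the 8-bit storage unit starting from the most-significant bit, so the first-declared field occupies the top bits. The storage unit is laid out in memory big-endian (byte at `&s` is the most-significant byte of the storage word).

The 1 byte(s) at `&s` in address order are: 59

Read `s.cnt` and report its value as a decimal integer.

[0]=0x59 (big-endian) → word 0x59
cnt:3 @ bit 5 → (0x59>>5)&0x7 = 0x2  ←
len:1 @ bit 4 → (0x59>>4)&0x1 = 0x1
slot:1 @ bit 3 → (0x59>>3)&0x1 = 0x1
tag:1 @ bit 2 → (0x59>>2)&0x1 = 0x0
kind:2 @ bit 0 → (0x59>>0)&0x3 = 0x1
cnt signed 3b, MSB=0: value = 2

2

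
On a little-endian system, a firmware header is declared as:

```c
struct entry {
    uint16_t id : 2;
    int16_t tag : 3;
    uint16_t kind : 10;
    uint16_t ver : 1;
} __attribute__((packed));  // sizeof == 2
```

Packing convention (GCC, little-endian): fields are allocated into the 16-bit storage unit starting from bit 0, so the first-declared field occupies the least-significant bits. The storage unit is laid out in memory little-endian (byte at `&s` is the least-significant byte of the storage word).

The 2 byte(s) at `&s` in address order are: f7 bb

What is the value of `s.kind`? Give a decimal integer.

479

[0]=0xf7 [1]=0xbb (little-endian) → word 0xbbf7
id:2 @ bit 0 → (0xbbf7>>0)&0x3 = 0x3
tag:3 @ bit 2 → (0xbbf7>>2)&0x7 = 0x5
kind:10 @ bit 5 → (0xbbf7>>5)&0x3ff = 0x1df  ←
ver:1 @ bit 15 → (0xbbf7>>15)&0x1 = 0x1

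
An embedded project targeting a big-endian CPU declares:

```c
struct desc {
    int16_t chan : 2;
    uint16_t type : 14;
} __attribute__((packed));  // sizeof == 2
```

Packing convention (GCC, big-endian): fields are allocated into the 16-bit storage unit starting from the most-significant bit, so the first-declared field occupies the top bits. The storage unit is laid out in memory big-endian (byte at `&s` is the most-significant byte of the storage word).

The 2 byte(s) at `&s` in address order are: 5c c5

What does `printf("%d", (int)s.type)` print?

7365

[0]=0x5c [1]=0xc5 (big-endian) → word 0x5cc5
chan:2 @ bit 14 → (0x5cc5>>14)&0x3 = 0x1
type:14 @ bit 0 → (0x5cc5>>0)&0x3fff = 0x1cc5  ←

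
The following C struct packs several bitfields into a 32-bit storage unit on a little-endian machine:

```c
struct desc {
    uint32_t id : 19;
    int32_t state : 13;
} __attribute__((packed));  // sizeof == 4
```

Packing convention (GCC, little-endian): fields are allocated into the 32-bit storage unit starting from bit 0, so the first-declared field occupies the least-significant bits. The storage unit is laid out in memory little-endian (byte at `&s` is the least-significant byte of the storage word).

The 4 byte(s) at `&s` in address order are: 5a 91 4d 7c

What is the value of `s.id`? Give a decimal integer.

364890

[0]=0x5a [1]=0x91 [2]=0x4d [3]=0x7c (little-endian) → word 0x7c4d915a
id:19 @ bit 0 → (0x7c4d915a>>0)&0x7ffff = 0x5915a  ←
state:13 @ bit 19 → (0x7c4d915a>>19)&0x1fff = 0xf89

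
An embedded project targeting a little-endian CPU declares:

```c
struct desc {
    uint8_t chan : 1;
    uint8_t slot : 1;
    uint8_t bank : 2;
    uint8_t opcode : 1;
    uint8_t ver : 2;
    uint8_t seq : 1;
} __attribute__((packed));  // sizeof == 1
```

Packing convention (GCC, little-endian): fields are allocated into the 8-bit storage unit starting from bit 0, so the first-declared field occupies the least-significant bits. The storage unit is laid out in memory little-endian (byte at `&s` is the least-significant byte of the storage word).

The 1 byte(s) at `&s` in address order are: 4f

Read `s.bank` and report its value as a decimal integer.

3

[0]=0x4f (little-endian) → word 0x4f
chan:1 @ bit 0 → (0x4f>>0)&0x1 = 0x1
slot:1 @ bit 1 → (0x4f>>1)&0x1 = 0x1
bank:2 @ bit 2 → (0x4f>>2)&0x3 = 0x3  ←
opcode:1 @ bit 4 → (0x4f>>4)&0x1 = 0x0
ver:2 @ bit 5 → (0x4f>>5)&0x3 = 0x2
seq:1 @ bit 7 → (0x4f>>7)&0x1 = 0x0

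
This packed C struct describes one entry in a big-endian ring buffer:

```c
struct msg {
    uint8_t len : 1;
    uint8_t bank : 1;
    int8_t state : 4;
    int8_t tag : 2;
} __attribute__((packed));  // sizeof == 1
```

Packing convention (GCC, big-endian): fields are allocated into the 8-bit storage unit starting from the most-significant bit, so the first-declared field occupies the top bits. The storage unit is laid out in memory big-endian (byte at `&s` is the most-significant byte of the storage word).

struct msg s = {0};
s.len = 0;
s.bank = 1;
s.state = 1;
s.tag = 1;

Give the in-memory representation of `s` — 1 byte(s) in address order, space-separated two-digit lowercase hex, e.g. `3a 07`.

45

len (1b) val=0 bits=0x0 at bit 7: 0x00
bank (1b) val=1 bits=0x1 at bit 6: 0x40
state (4b) val=1 bits=0x1 at bit 2: 0x44
tag (2b) val=1 bits=0x1 at bit 0: 0x45
word = 0x45 → big-endian bytes:
  [0]=0x45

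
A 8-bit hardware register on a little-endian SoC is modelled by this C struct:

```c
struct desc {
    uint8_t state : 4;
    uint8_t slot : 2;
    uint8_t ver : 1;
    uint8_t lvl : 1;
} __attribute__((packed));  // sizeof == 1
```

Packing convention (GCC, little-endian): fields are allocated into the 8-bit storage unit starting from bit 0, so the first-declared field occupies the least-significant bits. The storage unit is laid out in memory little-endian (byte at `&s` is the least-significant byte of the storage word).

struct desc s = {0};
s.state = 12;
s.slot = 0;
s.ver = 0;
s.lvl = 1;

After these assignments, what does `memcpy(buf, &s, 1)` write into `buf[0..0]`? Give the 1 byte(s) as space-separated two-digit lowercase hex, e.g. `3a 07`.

state:4 = 12 → 0xc << 0 → word 0x0c
slot:2 = 0 → 0x0 << 4 → word 0x0c
ver:1 = 0 → 0x0 << 6 → word 0x0c
lvl:1 = 1 → 0x1 << 7 → word 0x8c
word = 0x8c → little-endian bytes:
  [0]=0x8c

8c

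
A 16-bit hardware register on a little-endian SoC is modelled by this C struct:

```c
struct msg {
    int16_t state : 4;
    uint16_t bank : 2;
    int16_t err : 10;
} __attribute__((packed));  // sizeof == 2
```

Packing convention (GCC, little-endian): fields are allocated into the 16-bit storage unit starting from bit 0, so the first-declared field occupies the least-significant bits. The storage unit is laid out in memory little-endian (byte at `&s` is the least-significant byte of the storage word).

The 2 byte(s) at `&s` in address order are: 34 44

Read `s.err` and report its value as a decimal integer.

272

[0]=0x34 [1]=0x44 (little-endian) → word 0x4434
state:4 @ bit 0 → (0x4434>>0)&0xf = 0x4
bank:2 @ bit 4 → (0x4434>>4)&0x3 = 0x3
err:10 @ bit 6 → (0x4434>>6)&0x3ff = 0x110  ←
err signed 10b, MSB=0: value = 272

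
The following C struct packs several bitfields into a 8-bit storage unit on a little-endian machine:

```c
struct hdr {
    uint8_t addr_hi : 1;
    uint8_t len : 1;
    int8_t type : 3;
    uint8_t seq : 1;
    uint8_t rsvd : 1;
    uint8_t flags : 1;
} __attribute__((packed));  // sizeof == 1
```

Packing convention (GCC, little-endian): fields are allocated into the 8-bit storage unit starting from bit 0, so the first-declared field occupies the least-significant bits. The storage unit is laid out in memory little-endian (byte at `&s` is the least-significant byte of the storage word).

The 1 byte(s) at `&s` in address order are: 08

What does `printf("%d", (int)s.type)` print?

[0]=0x08 (little-endian) → word 0x08
addr_hi [0+:1] = (word>>0) & 0x1 = 0
len [1+:1] = (word>>1) & 0x1 = 0
type [2+:3] = (word>>2) & 0x7 = 2  ←
seq [5+:1] = (word>>5) & 0x1 = 0
rsvd [6+:1] = (word>>6) & 0x1 = 0
flags [7+:1] = (word>>7) & 0x1 = 0
type signed 3b, MSB=0: value = 2

2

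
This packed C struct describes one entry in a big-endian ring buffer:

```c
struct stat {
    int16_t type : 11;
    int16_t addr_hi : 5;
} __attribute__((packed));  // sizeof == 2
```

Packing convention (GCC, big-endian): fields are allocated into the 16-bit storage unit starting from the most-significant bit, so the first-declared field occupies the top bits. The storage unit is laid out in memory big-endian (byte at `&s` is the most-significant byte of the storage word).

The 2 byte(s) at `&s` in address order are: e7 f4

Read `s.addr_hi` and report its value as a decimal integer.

[0]=0xe7 [1]=0xf4 (big-endian) → word 0xe7f4
type [5+:11] = (word>>5) & 0x7ff = 1855
addr_hi [0+:5] = (word>>0) & 0x1f = 20  ←
addr_hi signed 5b, MSB=1: 20 - 32 = -12

-12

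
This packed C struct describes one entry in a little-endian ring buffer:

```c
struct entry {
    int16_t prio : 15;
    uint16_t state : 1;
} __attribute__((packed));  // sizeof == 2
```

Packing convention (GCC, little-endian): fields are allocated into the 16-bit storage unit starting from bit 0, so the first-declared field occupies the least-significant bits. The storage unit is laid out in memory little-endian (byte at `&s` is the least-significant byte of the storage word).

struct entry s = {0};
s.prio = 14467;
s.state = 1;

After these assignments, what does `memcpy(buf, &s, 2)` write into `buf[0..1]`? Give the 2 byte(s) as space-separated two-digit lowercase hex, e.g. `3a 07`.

83 b8

prio (15b) val=14467 bits=0x3883 at bit 0: 0x3883
state (1b) val=1 bits=0x1 at bit 15: 0xb883
word = 0xb883 → little-endian bytes:
  [0]=0x83  [1]=0xb8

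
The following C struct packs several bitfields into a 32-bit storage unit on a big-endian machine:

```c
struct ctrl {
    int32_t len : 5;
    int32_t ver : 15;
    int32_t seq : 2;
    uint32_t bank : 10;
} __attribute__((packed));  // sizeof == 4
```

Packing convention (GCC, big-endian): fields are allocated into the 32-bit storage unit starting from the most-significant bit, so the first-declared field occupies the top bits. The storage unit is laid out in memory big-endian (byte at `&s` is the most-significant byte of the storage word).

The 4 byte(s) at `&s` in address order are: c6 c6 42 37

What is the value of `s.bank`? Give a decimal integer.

567

[0]=0xc6 [1]=0xc6 [2]=0x42 [3]=0x37 (big-endian) → word 0xc6c64237
len:5 @ bit 27 → (0xc6c64237>>27)&0x1f = 0x18
ver:15 @ bit 12 → (0xc6c64237>>12)&0x7fff = 0x6c64
seq:2 @ bit 10 → (0xc6c64237>>10)&0x3 = 0x0
bank:10 @ bit 0 → (0xc6c64237>>0)&0x3ff = 0x237  ←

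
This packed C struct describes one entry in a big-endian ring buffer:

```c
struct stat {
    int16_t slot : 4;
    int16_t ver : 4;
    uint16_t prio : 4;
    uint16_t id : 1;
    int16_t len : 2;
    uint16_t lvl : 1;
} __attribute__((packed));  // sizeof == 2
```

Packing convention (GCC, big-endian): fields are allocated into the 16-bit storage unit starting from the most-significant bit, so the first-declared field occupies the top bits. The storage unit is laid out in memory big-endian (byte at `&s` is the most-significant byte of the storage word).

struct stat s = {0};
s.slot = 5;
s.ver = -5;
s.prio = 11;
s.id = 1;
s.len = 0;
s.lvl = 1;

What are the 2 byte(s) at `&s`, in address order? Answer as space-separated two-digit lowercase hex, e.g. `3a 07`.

slot (4b) val=5 bits=0x5 at bit 12: 0x5000
ver (4b) val=-5 bits=0xb at bit 8: 0x5b00
prio (4b) val=11 bits=0xb at bit 4: 0x5bb0
id (1b) val=1 bits=0x1 at bit 3: 0x5bb8
len (2b) val=0 bits=0x0 at bit 1: 0x5bb8
lvl (1b) val=1 bits=0x1 at bit 0: 0x5bb9
word = 0x5bb9 → big-endian bytes:
  [0]=0x5b  [1]=0xb9

5b b9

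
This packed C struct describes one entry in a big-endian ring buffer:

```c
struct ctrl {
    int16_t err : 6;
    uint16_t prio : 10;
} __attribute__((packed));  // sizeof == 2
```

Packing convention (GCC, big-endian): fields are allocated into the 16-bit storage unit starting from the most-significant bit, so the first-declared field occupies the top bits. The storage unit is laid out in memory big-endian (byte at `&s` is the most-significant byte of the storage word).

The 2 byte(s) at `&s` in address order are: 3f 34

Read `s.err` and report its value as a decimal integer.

15

[0]=0x3f [1]=0x34 (big-endian) → word 0x3f34
err [10+:6] = (word>>10) & 0x3f = 15  ←
prio [0+:10] = (word>>0) & 0x3ff = 820
err signed 6b, MSB=0: value = 15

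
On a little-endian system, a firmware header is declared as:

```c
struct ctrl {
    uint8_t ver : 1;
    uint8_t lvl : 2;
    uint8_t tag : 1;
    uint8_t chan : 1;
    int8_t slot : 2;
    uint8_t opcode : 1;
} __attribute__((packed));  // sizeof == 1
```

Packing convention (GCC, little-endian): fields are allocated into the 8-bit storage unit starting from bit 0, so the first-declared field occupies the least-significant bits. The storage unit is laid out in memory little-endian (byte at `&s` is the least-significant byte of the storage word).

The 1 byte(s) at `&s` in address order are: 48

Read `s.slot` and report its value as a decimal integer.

[0]=0x48 (little-endian) → word 0x48
ver [0+:1] = (word>>0) & 0x1 = 0
lvl [1+:2] = (word>>1) & 0x3 = 0
tag [3+:1] = (word>>3) & 0x1 = 1
chan [4+:1] = (word>>4) & 0x1 = 0
slot [5+:2] = (word>>5) & 0x3 = 2  ←
opcode [7+:1] = (word>>7) & 0x1 = 0
slot signed 2b, MSB=1: 2 - 4 = -2

-2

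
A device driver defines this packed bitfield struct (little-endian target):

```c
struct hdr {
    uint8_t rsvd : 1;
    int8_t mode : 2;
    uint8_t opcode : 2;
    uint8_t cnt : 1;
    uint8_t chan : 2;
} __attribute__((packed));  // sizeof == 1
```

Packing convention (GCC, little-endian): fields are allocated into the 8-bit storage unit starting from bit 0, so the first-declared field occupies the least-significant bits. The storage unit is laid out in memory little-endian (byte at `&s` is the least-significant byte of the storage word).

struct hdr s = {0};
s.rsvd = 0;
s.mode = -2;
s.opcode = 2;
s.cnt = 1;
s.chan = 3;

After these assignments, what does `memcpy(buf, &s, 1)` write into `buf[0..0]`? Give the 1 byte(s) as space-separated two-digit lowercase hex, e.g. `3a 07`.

rsvd (1b) val=0 bits=0x0 at bit 0: 0x00
mode (2b) val=-2 bits=0x2 at bit 1: 0x04
opcode (2b) val=2 bits=0x2 at bit 3: 0x14
cnt (1b) val=1 bits=0x1 at bit 5: 0x34
chan (2b) val=3 bits=0x3 at bit 6: 0xf4
word = 0xf4 → little-endian bytes:
  [0]=0xf4

f4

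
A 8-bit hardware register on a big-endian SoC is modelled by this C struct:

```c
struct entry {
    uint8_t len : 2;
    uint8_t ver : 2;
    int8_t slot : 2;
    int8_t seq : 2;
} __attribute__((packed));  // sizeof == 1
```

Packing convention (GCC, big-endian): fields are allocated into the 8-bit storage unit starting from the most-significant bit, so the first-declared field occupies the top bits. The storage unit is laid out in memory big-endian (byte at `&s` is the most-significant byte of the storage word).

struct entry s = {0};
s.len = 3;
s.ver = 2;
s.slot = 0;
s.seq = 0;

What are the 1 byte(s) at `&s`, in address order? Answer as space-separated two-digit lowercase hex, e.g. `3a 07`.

e0

len:2 = 3 → 0x3 << 6 → word 0xc0
ver:2 = 2 → 0x2 << 4 → word 0xe0
slot:2 = 0 → 0x0 << 2 → word 0xe0
seq:2 = 0 → 0x0 << 0 → word 0xe0
word = 0xe0 → big-endian bytes:
  [0]=0xe0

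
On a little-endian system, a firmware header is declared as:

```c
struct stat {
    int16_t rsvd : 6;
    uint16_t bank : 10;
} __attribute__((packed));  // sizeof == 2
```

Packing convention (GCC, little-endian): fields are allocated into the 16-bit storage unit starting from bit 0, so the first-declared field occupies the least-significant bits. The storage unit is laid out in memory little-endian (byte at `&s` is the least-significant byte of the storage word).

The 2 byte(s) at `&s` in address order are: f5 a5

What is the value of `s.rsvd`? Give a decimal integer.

-11

[0]=0xf5 [1]=0xa5 (little-endian) → word 0xa5f5
rsvd:6 @ bit 0 → (0xa5f5>>0)&0x3f = 0x35  ←
bank:10 @ bit 6 → (0xa5f5>>6)&0x3ff = 0x297
rsvd signed 6b, MSB=1: 53 - 64 = -11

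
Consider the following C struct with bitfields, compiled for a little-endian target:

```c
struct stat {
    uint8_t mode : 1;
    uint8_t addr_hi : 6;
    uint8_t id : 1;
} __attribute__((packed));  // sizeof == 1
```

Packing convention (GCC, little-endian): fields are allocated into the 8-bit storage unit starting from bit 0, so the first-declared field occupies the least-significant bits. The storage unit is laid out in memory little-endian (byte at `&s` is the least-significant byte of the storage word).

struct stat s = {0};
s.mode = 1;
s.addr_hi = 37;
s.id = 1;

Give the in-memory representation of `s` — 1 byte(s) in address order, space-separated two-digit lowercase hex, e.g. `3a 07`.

mode:1 = 1 → 0x1 << 0 → word 0x01
addr_hi:6 = 37 → 0x25 << 1 → word 0x4b
id:1 = 1 → 0x1 << 7 → word 0xcb
word = 0xcb → little-endian bytes:
  [0]=0xcb

cb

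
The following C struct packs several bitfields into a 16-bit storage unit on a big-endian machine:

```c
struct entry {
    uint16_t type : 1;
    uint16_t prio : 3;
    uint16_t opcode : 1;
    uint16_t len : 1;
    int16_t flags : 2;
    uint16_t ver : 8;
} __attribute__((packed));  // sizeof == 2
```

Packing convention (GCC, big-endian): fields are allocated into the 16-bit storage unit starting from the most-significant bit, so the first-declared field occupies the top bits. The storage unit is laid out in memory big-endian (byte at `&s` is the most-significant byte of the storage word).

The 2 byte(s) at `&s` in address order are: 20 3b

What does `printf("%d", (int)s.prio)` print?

2

[0]=0x20 [1]=0x3b (big-endian) → word 0x203b
type:1 @ bit 15 → (0x203b>>15)&0x1 = 0x0
prio:3 @ bit 12 → (0x203b>>12)&0x7 = 0x2  ←
opcode:1 @ bit 11 → (0x203b>>11)&0x1 = 0x0
len:1 @ bit 10 → (0x203b>>10)&0x1 = 0x0
flags:2 @ bit 8 → (0x203b>>8)&0x3 = 0x0
ver:8 @ bit 0 → (0x203b>>0)&0xff = 0x3b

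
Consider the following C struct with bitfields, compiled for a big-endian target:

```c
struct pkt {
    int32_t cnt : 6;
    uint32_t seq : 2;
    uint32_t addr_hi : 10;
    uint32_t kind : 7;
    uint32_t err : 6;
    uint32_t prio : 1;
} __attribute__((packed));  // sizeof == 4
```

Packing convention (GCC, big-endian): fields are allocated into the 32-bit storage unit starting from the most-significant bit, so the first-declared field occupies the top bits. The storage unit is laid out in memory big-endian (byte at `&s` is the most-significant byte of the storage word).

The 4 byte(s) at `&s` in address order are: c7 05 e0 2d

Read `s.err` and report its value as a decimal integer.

[0]=0xc7 [1]=0x05 [2]=0xe0 [3]=0x2d (big-endian) → word 0xc705e02d
cnt [26+:6] = (word>>26) & 0x3f = 49
seq [24+:2] = (word>>24) & 0x3 = 3
addr_hi [14+:10] = (word>>14) & 0x3ff = 23
kind [7+:7] = (word>>7) & 0x7f = 64
err [1+:6] = (word>>1) & 0x3f = 22  ←
prio [0+:1] = (word>>0) & 0x1 = 1

22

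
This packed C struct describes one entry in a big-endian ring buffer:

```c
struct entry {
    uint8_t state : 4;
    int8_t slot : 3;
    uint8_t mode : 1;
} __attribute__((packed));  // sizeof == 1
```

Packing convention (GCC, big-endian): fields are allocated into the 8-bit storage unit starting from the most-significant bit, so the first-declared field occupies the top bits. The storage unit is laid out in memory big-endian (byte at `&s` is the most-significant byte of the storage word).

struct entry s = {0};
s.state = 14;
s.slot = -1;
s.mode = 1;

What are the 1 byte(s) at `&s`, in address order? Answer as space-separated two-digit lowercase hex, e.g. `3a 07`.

ef

[4+:4] state=14 & 0xf = 0xe; word=0xe0
[1+:3] slot=-1 & 0x7 = 0x7; word=0xee
[0+:1] mode=1 & 0x1 = 0x1; word=0xef
word = 0xef → big-endian bytes:
  [0]=0xef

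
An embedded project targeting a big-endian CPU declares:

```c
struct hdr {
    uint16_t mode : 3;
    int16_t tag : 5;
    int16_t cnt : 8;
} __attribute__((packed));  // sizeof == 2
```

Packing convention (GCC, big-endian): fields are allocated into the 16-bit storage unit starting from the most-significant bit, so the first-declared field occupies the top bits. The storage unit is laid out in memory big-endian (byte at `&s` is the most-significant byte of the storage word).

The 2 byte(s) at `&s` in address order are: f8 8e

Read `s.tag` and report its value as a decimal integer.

[0]=0xf8 [1]=0x8e (big-endian) → word 0xf88e
mode:3 @ bit 13 → (0xf88e>>13)&0x7 = 0x7
tag:5 @ bit 8 → (0xf88e>>8)&0x1f = 0x18  ←
cnt:8 @ bit 0 → (0xf88e>>0)&0xff = 0x8e
tag signed 5b, MSB=1: 24 - 32 = -8

-8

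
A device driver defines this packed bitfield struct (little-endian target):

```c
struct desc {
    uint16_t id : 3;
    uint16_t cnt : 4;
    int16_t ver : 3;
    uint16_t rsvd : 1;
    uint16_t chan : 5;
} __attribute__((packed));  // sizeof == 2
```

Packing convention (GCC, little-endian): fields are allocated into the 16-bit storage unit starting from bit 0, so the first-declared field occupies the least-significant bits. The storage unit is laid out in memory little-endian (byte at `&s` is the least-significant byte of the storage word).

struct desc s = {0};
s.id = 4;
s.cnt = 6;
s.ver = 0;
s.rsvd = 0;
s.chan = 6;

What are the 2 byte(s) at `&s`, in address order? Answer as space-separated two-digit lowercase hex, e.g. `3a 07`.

34 30

[0+:3] id=4 & 0x7 = 0x4; word=0x0004
[3+:4] cnt=6 & 0xf = 0x6; word=0x0034
[7+:3] ver=0 & 0x7 = 0x0; word=0x0034
[10+:1] rsvd=0 & 0x1 = 0x0; word=0x0034
[11+:5] chan=6 & 0x1f = 0x6; word=0x3034
word = 0x3034 → little-endian bytes:
  [0]=0x34  [1]=0x30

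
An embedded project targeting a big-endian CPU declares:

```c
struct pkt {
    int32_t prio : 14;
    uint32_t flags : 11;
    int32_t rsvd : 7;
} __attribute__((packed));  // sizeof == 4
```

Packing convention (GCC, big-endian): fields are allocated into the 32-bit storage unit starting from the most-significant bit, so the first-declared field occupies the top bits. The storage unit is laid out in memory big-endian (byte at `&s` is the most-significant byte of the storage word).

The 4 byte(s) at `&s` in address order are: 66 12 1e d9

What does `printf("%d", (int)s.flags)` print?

[0]=0x66 [1]=0x12 [2]=0x1e [3]=0xd9 (big-endian) → word 0x66121ed9
prio [18+:14] = (word>>18) & 0x3fff = 6532
flags [7+:11] = (word>>7) & 0x7ff = 1085  ←
rsvd [0+:7] = (word>>0) & 0x7f = 89

1085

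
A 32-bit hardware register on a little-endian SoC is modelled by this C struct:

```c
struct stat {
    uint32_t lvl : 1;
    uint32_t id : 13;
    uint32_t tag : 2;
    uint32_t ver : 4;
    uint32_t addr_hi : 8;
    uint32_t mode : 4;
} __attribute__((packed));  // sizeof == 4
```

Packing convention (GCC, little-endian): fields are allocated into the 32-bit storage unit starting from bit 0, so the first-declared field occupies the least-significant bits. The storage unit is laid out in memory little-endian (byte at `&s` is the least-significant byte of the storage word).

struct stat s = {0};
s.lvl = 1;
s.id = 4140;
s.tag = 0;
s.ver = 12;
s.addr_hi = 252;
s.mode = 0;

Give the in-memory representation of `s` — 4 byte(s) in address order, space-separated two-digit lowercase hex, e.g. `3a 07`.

lvl:1 = 1 → 0x1 << 0 → word 0x00000001
id:13 = 4140 → 0x102c << 1 → word 0x00002059
tag:2 = 0 → 0x0 << 14 → word 0x00002059
ver:4 = 12 → 0xc << 16 → word 0x000c2059
addr_hi:8 = 252 → 0xfc << 20 → word 0x0fcc2059
mode:4 = 0 → 0x0 << 28 → word 0x0fcc2059
word = 0x0fcc2059 → little-endian bytes:
  [0]=0x59  [1]=0x20  [2]=0xcc  [3]=0x0f

59 20 cc 0f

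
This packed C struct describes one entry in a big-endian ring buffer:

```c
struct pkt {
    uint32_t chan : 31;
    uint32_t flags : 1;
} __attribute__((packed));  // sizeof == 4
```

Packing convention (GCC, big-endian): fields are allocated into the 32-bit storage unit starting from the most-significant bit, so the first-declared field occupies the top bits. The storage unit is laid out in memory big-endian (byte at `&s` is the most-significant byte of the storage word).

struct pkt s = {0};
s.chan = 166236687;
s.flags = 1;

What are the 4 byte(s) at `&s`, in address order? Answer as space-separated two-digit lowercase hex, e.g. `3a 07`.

13 d1 24 1f

chan:31 = 166236687 → 0x9e8920f << 1 → word 0x13d1241e
flags:1 = 1 → 0x1 << 0 → word 0x13d1241f
word = 0x13d1241f → big-endian bytes:
  [0]=0x13  [1]=0xd1  [2]=0x24  [3]=0x1f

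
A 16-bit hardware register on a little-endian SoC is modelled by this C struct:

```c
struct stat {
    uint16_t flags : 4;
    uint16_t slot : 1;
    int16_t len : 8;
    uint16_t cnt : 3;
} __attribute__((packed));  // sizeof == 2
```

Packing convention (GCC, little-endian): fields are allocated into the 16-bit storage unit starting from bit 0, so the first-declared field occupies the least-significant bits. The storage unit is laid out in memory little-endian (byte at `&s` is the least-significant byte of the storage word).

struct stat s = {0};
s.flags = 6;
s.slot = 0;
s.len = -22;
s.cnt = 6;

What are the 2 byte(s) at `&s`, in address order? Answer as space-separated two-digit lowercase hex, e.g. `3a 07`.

46 dd

[0+:4] flags=6 & 0xf = 0x6; word=0x0006
[4+:1] slot=0 & 0x1 = 0x0; word=0x0006
[5+:8] len=-22 & 0xff = 0xea; word=0x1d46
[13+:3] cnt=6 & 0x7 = 0x6; word=0xdd46
word = 0xdd46 → little-endian bytes:
  [0]=0x46  [1]=0xdd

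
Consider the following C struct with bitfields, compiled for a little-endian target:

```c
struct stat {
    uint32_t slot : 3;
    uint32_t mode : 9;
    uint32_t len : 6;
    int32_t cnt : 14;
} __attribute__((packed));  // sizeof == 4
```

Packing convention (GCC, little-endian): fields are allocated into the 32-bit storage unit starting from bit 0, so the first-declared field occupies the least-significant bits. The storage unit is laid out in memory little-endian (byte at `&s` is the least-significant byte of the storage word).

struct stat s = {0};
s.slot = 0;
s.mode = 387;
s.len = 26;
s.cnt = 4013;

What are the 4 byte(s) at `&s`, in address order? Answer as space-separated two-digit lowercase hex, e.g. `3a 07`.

18 ac b5 3e

slot (3b) val=0 bits=0x0 at bit 0: 0x00000000
mode (9b) val=387 bits=0x183 at bit 3: 0x00000c18
len (6b) val=26 bits=0x1a at bit 12: 0x0001ac18
cnt (14b) val=4013 bits=0xfad at bit 18: 0x3eb5ac18
word = 0x3eb5ac18 → little-endian bytes:
  [0]=0x18  [1]=0xac  [2]=0xb5  [3]=0x3e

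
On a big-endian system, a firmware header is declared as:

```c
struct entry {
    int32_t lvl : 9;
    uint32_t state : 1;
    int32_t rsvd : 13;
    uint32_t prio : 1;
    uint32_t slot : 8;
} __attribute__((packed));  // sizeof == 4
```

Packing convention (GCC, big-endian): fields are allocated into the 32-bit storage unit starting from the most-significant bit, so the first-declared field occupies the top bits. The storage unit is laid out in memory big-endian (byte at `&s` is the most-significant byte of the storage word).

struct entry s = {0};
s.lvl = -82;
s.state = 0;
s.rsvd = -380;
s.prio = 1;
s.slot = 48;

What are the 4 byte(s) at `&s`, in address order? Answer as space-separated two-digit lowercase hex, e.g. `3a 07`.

d7 3d 09 30

lvl (9b) val=-82 bits=0x1ae at bit 23: 0xd7000000
state (1b) val=0 bits=0x0 at bit 22: 0xd7000000
rsvd (13b) val=-380 bits=0x1e84 at bit 9: 0xd73d0800
prio (1b) val=1 bits=0x1 at bit 8: 0xd73d0900
slot (8b) val=48 bits=0x30 at bit 0: 0xd73d0930
word = 0xd73d0930 → big-endian bytes:
  [0]=0xd7  [1]=0x3d  [2]=0x09  [3]=0x30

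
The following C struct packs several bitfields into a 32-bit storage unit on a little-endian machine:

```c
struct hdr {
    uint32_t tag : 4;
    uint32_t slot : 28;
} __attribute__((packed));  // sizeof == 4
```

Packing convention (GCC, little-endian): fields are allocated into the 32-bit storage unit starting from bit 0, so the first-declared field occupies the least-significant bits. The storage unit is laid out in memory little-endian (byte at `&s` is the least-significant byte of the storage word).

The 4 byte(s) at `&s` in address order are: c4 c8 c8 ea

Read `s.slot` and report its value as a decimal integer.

[0]=0xc4 [1]=0xc8 [2]=0xc8 [3]=0xea (little-endian) → word 0xeac8c8c4
tag:4 @ bit 0 → (0xeac8c8c4>>0)&0xf = 0x4
slot:28 @ bit 4 → (0xeac8c8c4>>4)&0xfffffff = 0xeac8c8c  ←

246189196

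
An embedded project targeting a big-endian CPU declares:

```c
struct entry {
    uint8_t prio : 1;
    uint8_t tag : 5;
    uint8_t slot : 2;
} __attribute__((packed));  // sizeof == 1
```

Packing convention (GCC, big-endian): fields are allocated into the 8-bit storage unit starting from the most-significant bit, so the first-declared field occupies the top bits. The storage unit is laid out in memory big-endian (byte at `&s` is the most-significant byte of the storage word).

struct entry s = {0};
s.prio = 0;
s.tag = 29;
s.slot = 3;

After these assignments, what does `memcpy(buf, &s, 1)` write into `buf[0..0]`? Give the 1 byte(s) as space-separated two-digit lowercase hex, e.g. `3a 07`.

prio (1b) val=0 bits=0x0 at bit 7: 0x00
tag (5b) val=29 bits=0x1d at bit 2: 0x74
slot (2b) val=3 bits=0x3 at bit 0: 0x77
word = 0x77 → big-endian bytes:
  [0]=0x77

77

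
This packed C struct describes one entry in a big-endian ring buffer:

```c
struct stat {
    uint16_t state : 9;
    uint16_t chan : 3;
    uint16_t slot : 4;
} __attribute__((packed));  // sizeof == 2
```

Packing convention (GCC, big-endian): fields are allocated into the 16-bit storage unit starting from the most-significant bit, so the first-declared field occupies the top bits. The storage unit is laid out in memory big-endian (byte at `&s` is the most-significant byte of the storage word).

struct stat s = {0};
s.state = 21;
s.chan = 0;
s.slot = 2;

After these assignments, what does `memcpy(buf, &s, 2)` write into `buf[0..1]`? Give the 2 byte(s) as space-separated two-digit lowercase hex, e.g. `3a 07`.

0a 82

state:9 = 21 → 0x15 << 7 → word 0x0a80
chan:3 = 0 → 0x0 << 4 → word 0x0a80
slot:4 = 2 → 0x2 << 0 → word 0x0a82
word = 0x0a82 → big-endian bytes:
  [0]=0x0a  [1]=0x82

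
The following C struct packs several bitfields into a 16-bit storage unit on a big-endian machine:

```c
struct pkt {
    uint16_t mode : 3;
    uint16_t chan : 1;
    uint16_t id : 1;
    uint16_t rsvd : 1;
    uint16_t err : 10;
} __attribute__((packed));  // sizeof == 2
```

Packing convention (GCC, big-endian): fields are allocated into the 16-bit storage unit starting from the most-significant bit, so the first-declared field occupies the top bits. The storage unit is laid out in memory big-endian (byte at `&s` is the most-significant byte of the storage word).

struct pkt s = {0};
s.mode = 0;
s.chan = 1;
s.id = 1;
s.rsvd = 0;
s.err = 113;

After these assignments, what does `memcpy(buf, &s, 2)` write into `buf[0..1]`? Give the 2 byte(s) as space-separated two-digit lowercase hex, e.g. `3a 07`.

mode (3b) val=0 bits=0x0 at bit 13: 0x0000
chan (1b) val=1 bits=0x1 at bit 12: 0x1000
id (1b) val=1 bits=0x1 at bit 11: 0x1800
rsvd (1b) val=0 bits=0x0 at bit 10: 0x1800
err (10b) val=113 bits=0x71 at bit 0: 0x1871
word = 0x1871 → big-endian bytes:
  [0]=0x18  [1]=0x71

18 71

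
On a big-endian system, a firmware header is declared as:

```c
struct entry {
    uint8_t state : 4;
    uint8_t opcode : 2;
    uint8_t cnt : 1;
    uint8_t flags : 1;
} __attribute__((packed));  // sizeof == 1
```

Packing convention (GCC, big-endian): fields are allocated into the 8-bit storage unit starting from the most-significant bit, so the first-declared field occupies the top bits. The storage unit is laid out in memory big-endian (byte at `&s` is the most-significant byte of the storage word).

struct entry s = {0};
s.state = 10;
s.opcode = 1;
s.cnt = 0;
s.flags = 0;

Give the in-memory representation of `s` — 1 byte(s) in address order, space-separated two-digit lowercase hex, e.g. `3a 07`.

[4+:4] state=10 & 0xf = 0xa; word=0xa0
[2+:2] opcode=1 & 0x3 = 0x1; word=0xa4
[1+:1] cnt=0 & 0x1 = 0x0; word=0xa4
[0+:1] flags=0 & 0x1 = 0x0; word=0xa4
word = 0xa4 → big-endian bytes:
  [0]=0xa4

a4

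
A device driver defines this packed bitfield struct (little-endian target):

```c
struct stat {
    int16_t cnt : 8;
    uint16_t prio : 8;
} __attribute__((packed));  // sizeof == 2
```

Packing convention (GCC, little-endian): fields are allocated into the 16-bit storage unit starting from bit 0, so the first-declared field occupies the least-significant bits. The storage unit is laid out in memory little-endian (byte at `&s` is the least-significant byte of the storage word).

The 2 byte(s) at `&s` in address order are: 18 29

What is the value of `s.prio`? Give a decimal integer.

41

[0]=0x18 [1]=0x29 (little-endian) → word 0x2918
cnt [0+:8] = (word>>0) & 0xff = 24
prio [8+:8] = (word>>8) & 0xff = 41  ←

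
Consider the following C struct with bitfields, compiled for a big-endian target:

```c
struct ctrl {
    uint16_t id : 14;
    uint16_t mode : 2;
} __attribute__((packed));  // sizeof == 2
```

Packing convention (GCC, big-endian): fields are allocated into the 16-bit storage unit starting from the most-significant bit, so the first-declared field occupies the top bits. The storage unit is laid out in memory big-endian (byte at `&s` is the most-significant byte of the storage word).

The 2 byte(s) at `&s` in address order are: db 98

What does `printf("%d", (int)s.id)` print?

14054

[0]=0xdb [1]=0x98 (big-endian) → word 0xdb98
id:14 @ bit 2 → (0xdb98>>2)&0x3fff = 0x36e6  ←
mode:2 @ bit 0 → (0xdb98>>0)&0x3 = 0x0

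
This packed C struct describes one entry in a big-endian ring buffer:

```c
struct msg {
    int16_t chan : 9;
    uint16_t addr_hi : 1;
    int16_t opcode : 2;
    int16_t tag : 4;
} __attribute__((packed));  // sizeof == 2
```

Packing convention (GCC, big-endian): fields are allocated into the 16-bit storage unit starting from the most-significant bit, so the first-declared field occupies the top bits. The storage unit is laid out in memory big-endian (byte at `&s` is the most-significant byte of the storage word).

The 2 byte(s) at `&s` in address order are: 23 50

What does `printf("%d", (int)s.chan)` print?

70

[0]=0x23 [1]=0x50 (big-endian) → word 0x2350
chan:9 @ bit 7 → (0x2350>>7)&0x1ff = 0x46  ←
addr_hi:1 @ bit 6 → (0x2350>>6)&0x1 = 0x1
opcode:2 @ bit 4 → (0x2350>>4)&0x3 = 0x1
tag:4 @ bit 0 → (0x2350>>0)&0xf = 0x0
chan signed 9b, MSB=0: value = 70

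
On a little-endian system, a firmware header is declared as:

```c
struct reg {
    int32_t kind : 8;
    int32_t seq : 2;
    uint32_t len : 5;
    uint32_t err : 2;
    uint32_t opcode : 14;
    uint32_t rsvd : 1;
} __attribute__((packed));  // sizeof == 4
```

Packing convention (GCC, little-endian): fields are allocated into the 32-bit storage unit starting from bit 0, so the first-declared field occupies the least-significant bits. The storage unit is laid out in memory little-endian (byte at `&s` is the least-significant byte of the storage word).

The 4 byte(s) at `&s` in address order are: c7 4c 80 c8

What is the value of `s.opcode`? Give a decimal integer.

[0]=0xc7 [1]=0x4c [2]=0x80 [3]=0xc8 (little-endian) → word 0xc8804cc7
kind:8 @ bit 0 → (0xc8804cc7>>0)&0xff = 0xc7
seq:2 @ bit 8 → (0xc8804cc7>>8)&0x3 = 0x0
len:5 @ bit 10 → (0xc8804cc7>>10)&0x1f = 0x13
err:2 @ bit 15 → (0xc8804cc7>>15)&0x3 = 0x0
opcode:14 @ bit 17 → (0xc8804cc7>>17)&0x3fff = 0x2440  ←
rsvd:1 @ bit 31 → (0xc8804cc7>>31)&0x1 = 0x1

9280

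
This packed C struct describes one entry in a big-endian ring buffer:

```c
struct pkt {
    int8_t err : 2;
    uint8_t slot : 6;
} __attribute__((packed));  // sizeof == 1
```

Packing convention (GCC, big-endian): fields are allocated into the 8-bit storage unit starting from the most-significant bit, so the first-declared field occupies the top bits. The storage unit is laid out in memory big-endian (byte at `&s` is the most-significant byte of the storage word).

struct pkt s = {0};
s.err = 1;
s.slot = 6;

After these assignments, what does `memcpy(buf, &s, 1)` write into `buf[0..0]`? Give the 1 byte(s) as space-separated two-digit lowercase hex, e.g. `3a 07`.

[6+:2] err=1 & 0x3 = 0x1; word=0x40
[0+:6] slot=6 & 0x3f = 0x6; word=0x46
word = 0x46 → big-endian bytes:
  [0]=0x46

46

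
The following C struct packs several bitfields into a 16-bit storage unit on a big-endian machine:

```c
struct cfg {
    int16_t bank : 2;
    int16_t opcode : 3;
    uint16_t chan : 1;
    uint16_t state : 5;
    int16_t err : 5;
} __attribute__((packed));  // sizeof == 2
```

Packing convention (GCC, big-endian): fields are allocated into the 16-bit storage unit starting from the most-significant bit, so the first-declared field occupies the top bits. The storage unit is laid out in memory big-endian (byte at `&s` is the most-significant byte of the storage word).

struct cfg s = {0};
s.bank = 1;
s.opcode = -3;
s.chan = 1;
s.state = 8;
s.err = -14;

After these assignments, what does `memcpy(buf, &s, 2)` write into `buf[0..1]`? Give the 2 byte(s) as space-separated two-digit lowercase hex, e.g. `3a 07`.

6d 12

[14+:2] bank=1 & 0x3 = 0x1; word=0x4000
[11+:3] opcode=-3 & 0x7 = 0x5; word=0x6800
[10+:1] chan=1 & 0x1 = 0x1; word=0x6c00
[5+:5] state=8 & 0x1f = 0x8; word=0x6d00
[0+:5] err=-14 & 0x1f = 0x12; word=0x6d12
word = 0x6d12 → big-endian bytes:
  [0]=0x6d  [1]=0x12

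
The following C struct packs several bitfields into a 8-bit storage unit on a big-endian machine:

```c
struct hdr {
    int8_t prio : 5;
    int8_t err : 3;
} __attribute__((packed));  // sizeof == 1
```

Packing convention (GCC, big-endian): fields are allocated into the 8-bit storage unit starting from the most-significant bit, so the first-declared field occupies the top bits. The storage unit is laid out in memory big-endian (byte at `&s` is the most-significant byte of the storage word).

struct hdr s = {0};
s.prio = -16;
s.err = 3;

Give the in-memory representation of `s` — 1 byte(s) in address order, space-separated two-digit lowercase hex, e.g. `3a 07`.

83

prio (5b) val=-16 bits=0x10 at bit 3: 0x80
err (3b) val=3 bits=0x3 at bit 0: 0x83
word = 0x83 → big-endian bytes:
  [0]=0x83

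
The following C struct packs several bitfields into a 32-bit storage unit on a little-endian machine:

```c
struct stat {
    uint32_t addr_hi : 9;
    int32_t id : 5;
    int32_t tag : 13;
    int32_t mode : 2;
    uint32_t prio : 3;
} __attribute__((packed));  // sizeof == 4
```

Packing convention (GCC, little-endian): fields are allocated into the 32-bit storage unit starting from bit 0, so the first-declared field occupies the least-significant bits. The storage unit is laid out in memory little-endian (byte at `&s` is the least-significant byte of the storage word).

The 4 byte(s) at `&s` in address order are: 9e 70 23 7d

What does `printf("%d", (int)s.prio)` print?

3

[0]=0x9e [1]=0x70 [2]=0x23 [3]=0x7d (little-endian) → word 0x7d23709e
addr_hi:9 @ bit 0 → (0x7d23709e>>0)&0x1ff = 0x9e
id:5 @ bit 9 → (0x7d23709e>>9)&0x1f = 0x18
tag:13 @ bit 14 → (0x7d23709e>>14)&0x1fff = 0x148d
mode:2 @ bit 27 → (0x7d23709e>>27)&0x3 = 0x3
prio:3 @ bit 29 → (0x7d23709e>>29)&0x7 = 0x3  ←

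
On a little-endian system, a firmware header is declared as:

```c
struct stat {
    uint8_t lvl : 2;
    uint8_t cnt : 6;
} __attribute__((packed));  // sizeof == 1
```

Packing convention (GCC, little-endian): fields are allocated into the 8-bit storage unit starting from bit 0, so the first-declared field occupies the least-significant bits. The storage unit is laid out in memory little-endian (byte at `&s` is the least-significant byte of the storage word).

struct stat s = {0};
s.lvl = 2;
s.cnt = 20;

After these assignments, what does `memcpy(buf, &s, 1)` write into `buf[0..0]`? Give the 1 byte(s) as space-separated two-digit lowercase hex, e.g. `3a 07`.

52

lvl:2 = 2 → 0x2 << 0 → word 0x02
cnt:6 = 20 → 0x14 << 2 → word 0x52
word = 0x52 → little-endian bytes:
  [0]=0x52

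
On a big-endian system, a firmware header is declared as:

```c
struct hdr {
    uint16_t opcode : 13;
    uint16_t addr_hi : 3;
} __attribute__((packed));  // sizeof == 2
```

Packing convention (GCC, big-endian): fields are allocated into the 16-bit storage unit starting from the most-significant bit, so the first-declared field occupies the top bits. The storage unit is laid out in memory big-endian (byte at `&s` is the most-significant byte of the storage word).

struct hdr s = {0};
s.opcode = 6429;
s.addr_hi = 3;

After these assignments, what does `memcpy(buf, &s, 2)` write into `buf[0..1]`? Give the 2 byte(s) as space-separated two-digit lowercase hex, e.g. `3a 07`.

opcode:13 = 6429 → 0x191d << 3 → word 0xc8e8
addr_hi:3 = 3 → 0x3 << 0 → word 0xc8eb
word = 0xc8eb → big-endian bytes:
  [0]=0xc8  [1]=0xeb

c8 eb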